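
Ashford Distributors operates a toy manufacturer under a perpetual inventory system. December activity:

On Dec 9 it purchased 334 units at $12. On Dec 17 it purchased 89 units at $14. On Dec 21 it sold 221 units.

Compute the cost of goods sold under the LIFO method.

Dec 21, 221 sold [LIFO — newest first]: 89 @ $14 + 132 @ $12 = $2,830
Ending inventory: 202 @ $12 = $2,424
Check: goods available $5,254 = COGS $2,830 + ending $2,424

COGS = $2,830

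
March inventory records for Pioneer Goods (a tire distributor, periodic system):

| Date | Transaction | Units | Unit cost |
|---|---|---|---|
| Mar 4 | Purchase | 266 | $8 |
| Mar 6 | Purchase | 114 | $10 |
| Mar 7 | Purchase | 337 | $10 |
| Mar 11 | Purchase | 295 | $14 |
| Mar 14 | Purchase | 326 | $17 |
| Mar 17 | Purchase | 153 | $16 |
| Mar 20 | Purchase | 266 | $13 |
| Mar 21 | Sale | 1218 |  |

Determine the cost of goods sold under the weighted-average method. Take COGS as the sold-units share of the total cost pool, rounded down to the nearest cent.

COGS = $15,400.73

Mar 21, sell 1218: 1218/1757 × $22,216.00 → $15,400.73
Ending inventory (cost pool remaining) = $6,815.27
Check: goods available $22,216.00 = COGS $15,400.73 + ending $6,815.27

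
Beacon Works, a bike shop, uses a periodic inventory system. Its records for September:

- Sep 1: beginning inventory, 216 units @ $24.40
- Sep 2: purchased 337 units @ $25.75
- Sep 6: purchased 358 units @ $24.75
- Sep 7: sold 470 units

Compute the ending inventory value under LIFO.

Sep 7, 470 sold [LIFO — newest first]: 358 @ $24.75 + 112 @ $25.75 = $11,744.50
Ending inventory: 216 @ $24.40 + 225 @ $25.75 = $11,064.15

Ending inventory = $11,064.15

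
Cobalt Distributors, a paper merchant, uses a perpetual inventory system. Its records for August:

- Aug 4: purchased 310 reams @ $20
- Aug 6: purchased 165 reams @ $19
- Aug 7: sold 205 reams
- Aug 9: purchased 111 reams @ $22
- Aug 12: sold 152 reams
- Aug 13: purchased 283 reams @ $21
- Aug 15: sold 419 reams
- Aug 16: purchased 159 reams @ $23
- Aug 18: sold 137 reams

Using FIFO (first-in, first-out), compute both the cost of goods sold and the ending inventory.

Aug 7, 205 sold [FIFO — oldest first]: 205 @ $20 = $4,100
Aug 12, 152 sold [FIFO — oldest first]: 105 @ $20 + 47 @ $19 = $2,993
Aug 15, 419 sold [FIFO — oldest first]: 118 @ $19 + 111 @ $22 + 190 @ $21 = $8,674
Aug 18, 137 sold [FIFO — oldest first]: 93 @ $21 + 44 @ $23 = $2,965
Total COGS = $4,100 + $2,993 + $8,674 + $2,965 = $18,732
Ending inventory: 115 @ $23 = $2,645

COGS = $18,732; ending inventory = $2,645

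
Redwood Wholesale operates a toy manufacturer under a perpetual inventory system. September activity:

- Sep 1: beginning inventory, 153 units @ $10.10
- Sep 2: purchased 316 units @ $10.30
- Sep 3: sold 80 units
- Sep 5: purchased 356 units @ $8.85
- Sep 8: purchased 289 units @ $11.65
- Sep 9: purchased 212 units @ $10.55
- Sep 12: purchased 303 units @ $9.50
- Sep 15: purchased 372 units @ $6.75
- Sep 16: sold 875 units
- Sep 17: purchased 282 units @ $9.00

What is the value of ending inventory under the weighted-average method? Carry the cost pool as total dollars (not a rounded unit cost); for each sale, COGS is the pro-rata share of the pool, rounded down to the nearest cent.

Ending inventory = $12,407.14

After Sep 1: 153 on hand, pool $1,545.30 (≈ $10.1000 each)
After Sep 2: 469 on hand, pool $4,800.10 (≈ $10.2348 each)
Sep 3, sell 80: 80/469 × $4,800.10 → $818.78
After Sep 5: 745 on hand, pool $7,131.92 (≈ $9.5730 each)
After Sep 8: 1034 on hand, pool $10,498.77 (≈ $10.1535 each)
After Sep 9: 1246 on hand, pool $12,735.37 (≈ $10.2210 each)
After Sep 12: 1549 on hand, pool $15,613.87 (≈ $10.0800 each)
After Sep 15: 1921 on hand, pool $18,124.87 (≈ $9.4351 each)
Sep 16, sell 875: 875/1921 × $18,124.87 → $8,255.73
After Sep 17: 1328 on hand, pool $12,407.14 (≈ $9.3427 each)
Total COGS = $818.78 + $8,255.73 = $9,074.51
Ending inventory (cost pool remaining) = $12,407.14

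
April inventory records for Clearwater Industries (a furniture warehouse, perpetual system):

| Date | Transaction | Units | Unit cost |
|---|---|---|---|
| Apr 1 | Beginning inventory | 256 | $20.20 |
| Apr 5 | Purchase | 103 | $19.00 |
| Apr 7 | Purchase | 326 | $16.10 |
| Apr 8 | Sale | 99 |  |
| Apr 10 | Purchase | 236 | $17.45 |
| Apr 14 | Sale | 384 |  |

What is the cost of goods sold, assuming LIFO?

COGS = $8,094.90

Apr 8, 99 sold [LIFO — newest first]: 99 @ $16.10 = $1,593.90
Apr 14, 384 sold [LIFO — newest first]: 236 @ $17.45 + 148 @ $16.10 = $6,501.00
Total COGS = $1,593.90 + $6,501.00 = $8,094.90
Ending inventory: 256 @ $20.20 + 103 @ $19.00 + 79 @ $16.10 = $8,400.10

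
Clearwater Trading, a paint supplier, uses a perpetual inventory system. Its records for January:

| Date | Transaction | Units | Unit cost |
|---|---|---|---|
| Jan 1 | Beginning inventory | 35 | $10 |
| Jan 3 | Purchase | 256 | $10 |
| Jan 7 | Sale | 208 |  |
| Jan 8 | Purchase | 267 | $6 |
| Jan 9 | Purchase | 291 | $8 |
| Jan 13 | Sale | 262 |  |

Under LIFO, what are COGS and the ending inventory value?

COGS = $4,176; ending inventory = $2,664

Jan 7, 208 sold [LIFO — newest first]: 208 @ $10 = $2,080
Jan 13, 262 sold [LIFO — newest first]: 262 @ $8 = $2,096
Total COGS = $2,080 + $2,096 = $4,176
Ending inventory: 35 @ $10 + 48 @ $10 + 267 @ $6 + 29 @ $8 = $2,664
Check: goods available $6,840 = COGS $4,176 + ending $2,664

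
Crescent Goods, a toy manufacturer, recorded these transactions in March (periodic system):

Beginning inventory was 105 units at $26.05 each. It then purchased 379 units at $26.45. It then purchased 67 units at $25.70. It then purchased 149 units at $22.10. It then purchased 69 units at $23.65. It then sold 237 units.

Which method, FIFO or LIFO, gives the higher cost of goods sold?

FIFO

FIFO COGS: 105 @ $26.05 + 132 @ $26.45 = $6,226.65
LIFO COGS: 69 @ $23.65 + 149 @ $22.10 + 19 @ $25.70 = $5,413.05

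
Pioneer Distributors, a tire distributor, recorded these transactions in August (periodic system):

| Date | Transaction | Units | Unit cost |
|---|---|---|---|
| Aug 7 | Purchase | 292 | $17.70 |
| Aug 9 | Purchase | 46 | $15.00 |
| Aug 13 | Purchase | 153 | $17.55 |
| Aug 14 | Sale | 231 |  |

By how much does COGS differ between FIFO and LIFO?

$147.15

FIFO COGS: 231 @ $17.70 = $4,088.70
LIFO COGS: 153 @ $17.55 + 46 @ $15.00 + 32 @ $17.70 = $3,941.55
Difference = |$4,088.70 − $3,941.55| = $147.15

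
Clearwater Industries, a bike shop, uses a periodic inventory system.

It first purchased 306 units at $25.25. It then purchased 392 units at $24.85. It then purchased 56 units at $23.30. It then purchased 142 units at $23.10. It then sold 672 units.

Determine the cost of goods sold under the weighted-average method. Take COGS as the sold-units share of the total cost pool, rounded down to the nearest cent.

Sale 1, sell 672: 672/896 × $22,052.70 → $16,539.52
Ending inventory (cost pool remaining) = $5,513.18

COGS = $16,539.52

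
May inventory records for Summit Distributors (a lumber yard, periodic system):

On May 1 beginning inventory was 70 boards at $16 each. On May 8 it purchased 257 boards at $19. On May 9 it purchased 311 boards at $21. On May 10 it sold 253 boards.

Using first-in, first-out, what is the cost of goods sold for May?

COGS = $4,597

May 10, 253 sold [FIFO — oldest first]: 70 @ $16 + 183 @ $19 = $4,597
Ending inventory: 74 @ $19 + 311 @ $21 = $7,937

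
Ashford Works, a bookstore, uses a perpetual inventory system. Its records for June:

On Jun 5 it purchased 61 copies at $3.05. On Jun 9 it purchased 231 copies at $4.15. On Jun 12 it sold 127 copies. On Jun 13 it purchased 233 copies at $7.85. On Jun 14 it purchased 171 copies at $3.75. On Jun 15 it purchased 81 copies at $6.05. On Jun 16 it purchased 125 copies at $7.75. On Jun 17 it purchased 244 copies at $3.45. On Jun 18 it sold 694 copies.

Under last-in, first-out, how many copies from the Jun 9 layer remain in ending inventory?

Jun 12, 127 sold [LIFO — newest first]: 127 @ $4.15 = $527.05
Jun 18, 694 sold [LIFO — newest first]: 244 @ $3.45 + 125 @ $7.75 + 81 @ $6.05 + 171 @ $3.75 + 73 @ $7.85 = $3,514.90
Total COGS = $527.05 + $3,514.90 = $4,041.95
Ending inventory: 61 @ $3.05 + 104 @ $4.15 + 160 @ $7.85 = $1,873.65

104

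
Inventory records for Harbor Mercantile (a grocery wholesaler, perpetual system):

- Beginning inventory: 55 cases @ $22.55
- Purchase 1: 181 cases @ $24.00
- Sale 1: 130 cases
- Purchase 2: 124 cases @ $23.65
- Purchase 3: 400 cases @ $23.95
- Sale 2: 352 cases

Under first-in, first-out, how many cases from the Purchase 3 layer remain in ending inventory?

Sale 1 (130) [FIFO — oldest first]: 55 @ $22.55 + 75 @ $24.00 = $3,040.25
Sale 2 (352) [FIFO — oldest first]: 106 @ $24.00 + 124 @ $23.65 + 122 @ $23.95 = $8,398.50
Total COGS = $3,040.25 + $8,398.50 = $11,438.75
Ending inventory: 278 @ $23.95 = $6,658.10
Check: goods available $18,096.85 = COGS $11,438.75 + ending $6,658.10

278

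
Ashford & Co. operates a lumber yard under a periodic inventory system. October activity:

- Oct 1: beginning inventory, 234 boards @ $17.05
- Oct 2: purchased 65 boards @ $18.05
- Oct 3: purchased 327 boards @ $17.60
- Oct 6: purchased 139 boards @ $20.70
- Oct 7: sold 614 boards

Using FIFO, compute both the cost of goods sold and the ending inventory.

COGS = $10,706.95; ending inventory = $3,088.50

Oct 7, 614 sold [FIFO — oldest first]: 234 @ $17.05 + 65 @ $18.05 + 315 @ $17.60 = $10,706.95
Ending inventory: 12 @ $17.60 + 139 @ $20.70 = $3,088.50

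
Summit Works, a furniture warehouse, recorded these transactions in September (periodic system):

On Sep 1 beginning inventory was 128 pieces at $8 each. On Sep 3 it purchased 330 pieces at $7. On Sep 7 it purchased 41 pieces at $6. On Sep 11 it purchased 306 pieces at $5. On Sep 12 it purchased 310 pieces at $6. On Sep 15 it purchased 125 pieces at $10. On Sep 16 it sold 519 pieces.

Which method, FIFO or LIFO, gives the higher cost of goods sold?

FIFO

FIFO COGS: 128 @ $8 + 330 @ $7 + 41 @ $6 + 20 @ $5 = $3,680
LIFO COGS: 125 @ $10 + 310 @ $6 + 84 @ $5 = $3,530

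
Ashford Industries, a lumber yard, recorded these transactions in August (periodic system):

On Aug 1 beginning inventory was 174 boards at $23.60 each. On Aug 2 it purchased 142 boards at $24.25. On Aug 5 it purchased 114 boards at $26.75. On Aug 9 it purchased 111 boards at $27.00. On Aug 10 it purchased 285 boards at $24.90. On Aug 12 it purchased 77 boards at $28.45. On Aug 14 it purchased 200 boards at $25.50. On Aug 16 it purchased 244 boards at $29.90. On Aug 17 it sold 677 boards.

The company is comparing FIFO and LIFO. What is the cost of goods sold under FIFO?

COGS = $16,982.80

FIFO COGS: 174 @ $23.60 + 142 @ $24.25 + 114 @ $26.75 + 111 @ $27.00 + 136 @ $24.90 = $16,982.80
LIFO COGS: 244 @ $29.90 + 200 @ $25.50 + 77 @ $28.45 + 156 @ $24.90 = $18,470.65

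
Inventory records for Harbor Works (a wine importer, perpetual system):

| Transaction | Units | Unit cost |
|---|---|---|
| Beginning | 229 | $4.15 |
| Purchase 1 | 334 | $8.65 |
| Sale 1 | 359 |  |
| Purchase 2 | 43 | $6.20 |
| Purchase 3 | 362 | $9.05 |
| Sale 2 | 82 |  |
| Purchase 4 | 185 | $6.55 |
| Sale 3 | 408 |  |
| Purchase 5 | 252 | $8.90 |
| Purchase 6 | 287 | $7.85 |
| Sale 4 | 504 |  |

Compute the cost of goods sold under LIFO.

Sale 1 (359) [LIFO — newest first]: 334 @ $8.65 + 25 @ $4.15 = $2,992.85
Sale 2 (82) [LIFO — newest first]: 82 @ $9.05 = $742.10
Sale 3 (408) [LIFO — newest first]: 185 @ $6.55 + 223 @ $9.05 = $3,229.90
Sale 4 (504) [LIFO — newest first]: 287 @ $7.85 + 217 @ $8.90 = $4,184.25
Total COGS = $2,992.85 + $742.10 + $3,229.90 + $4,184.25 = $11,149.10
Ending inventory: 204 @ $4.15 + 43 @ $6.20 + 57 @ $9.05 + 35 @ $8.90 = $1,940.55

COGS = $11,149.10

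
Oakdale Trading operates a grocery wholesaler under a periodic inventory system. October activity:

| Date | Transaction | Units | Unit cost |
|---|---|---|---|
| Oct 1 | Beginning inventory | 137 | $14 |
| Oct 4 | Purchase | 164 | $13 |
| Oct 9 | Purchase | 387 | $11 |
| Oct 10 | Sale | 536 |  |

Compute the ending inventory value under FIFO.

Ending inventory = $1,672

Oct 10, 536 sold [FIFO — oldest first]: 137 @ $14 + 164 @ $13 + 235 @ $11 = $6,635
Ending inventory: 152 @ $11 = $1,672
Check: goods available $8,307 = COGS $6,635 + ending $1,672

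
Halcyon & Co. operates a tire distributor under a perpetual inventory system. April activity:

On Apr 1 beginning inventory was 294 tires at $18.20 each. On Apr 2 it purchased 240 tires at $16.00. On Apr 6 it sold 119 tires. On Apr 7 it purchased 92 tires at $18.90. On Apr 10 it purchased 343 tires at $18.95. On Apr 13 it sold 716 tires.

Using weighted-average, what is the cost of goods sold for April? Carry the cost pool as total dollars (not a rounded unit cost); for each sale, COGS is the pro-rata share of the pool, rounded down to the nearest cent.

COGS = $15,004.63

After Apr 1: 294 on hand, pool $5,350.80 (≈ $18.2000 each)
After Apr 2: 534 on hand, pool $9,190.80 (≈ $17.2112 each)
Apr 6, sell 119: 119/534 × $9,190.80 → $2,048.13
After Apr 7: 507 on hand, pool $8,881.47 (≈ $17.5177 each)
After Apr 10: 850 on hand, pool $15,381.32 (≈ $18.0957 each)
Apr 13, sell 716: 716/850 × $15,381.32 → $12,956.50
Total COGS = $2,048.13 + $12,956.50 = $15,004.63
Ending inventory (cost pool remaining) = $2,424.82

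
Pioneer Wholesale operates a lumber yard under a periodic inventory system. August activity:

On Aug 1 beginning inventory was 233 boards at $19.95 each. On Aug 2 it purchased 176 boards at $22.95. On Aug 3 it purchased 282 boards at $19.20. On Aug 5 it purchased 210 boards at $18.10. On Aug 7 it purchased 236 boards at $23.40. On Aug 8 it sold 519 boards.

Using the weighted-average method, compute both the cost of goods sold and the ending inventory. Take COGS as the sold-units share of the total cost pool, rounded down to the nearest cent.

COGS = $10,692.83; ending inventory = $12,732.52

Aug 8, sell 519: 519/1137 × $23,425.35 → $10,692.83
Ending inventory (cost pool remaining) = $12,732.52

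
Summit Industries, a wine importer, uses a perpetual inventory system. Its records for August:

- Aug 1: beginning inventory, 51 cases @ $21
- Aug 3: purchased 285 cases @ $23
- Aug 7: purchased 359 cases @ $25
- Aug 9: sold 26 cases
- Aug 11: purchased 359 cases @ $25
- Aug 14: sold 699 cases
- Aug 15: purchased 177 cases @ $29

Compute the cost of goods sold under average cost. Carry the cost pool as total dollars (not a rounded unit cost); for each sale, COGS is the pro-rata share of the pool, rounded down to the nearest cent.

After Aug 1: 51 on hand, pool $1,071.00 (≈ $21.0000 each)
After Aug 3: 336 on hand, pool $7,626.00 (≈ $22.6964 each)
After Aug 7: 695 on hand, pool $16,601.00 (≈ $23.8863 each)
Aug 9, sell 26: 26/695 × $16,601.00 → $621.04
After Aug 11: 1028 on hand, pool $24,954.96 (≈ $24.2753 each)
Aug 14, sell 699: 699/1028 × $24,954.96 → $16,968.40
After Aug 15: 506 on hand, pool $13,119.56 (≈ $25.9280 each)
Total COGS = $621.04 + $16,968.40 = $17,589.44
Ending inventory (cost pool remaining) = $13,119.56

COGS = $17,589.44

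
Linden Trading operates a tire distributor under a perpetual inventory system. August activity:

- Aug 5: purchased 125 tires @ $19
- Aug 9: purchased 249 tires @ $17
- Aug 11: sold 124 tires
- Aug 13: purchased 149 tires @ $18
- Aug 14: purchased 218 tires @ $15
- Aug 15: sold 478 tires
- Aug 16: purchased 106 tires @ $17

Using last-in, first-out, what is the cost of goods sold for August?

COGS = $9,947

Aug 11, 124 sold [LIFO — newest first]: 124 @ $17 = $2,108
Aug 15, 478 sold [LIFO — newest first]: 218 @ $15 + 149 @ $18 + 111 @ $17 = $7,839
Total COGS = $2,108 + $7,839 = $9,947
Ending inventory: 125 @ $19 + 14 @ $17 + 106 @ $17 = $4,415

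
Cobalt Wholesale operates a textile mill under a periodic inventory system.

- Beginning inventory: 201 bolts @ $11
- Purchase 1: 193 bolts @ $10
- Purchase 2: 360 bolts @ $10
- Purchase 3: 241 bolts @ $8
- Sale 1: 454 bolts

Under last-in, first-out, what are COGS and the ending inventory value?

COGS = $4,058; ending inventory = $5,611

Sale 1 (454) [LIFO — newest first]: 241 @ $8 + 213 @ $10 = $4,058
Ending inventory: 201 @ $11 + 193 @ $10 + 147 @ $10 = $5,611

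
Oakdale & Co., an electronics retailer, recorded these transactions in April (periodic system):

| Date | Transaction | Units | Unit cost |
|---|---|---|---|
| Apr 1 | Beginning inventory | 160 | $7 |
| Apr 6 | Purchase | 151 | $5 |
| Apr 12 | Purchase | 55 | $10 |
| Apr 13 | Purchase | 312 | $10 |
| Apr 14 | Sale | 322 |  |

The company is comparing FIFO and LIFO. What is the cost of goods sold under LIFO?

COGS = $3,220

FIFO COGS: 160 @ $7 + 151 @ $5 + 11 @ $10 = $1,985
LIFO COGS: 312 @ $10 + 10 @ $10 = $3,220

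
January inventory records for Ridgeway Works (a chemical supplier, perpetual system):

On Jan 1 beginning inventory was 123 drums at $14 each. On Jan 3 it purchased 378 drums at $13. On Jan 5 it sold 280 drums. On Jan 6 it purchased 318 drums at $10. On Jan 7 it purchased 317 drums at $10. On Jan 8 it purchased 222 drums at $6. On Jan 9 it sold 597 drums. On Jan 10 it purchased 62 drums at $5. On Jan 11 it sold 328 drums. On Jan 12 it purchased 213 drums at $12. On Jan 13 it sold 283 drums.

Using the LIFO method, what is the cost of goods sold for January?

COGS = $15,176

Jan 5, 280 sold [LIFO — newest first]: 280 @ $13 = $3,640
Jan 9, 597 sold [LIFO — newest first]: 222 @ $6 + 317 @ $10 + 58 @ $10 = $5,082
Jan 11, 328 sold [LIFO — newest first]: 62 @ $5 + 260 @ $10 + 6 @ $13 = $2,988
Jan 13, 283 sold [LIFO — newest first]: 213 @ $12 + 70 @ $13 = $3,466
Total COGS = $3,640 + $5,082 + $2,988 + $3,466 = $15,176
Ending inventory: 123 @ $14 + 22 @ $13 = $2,008
Check: goods available $17,184 = COGS $15,176 + ending $2,008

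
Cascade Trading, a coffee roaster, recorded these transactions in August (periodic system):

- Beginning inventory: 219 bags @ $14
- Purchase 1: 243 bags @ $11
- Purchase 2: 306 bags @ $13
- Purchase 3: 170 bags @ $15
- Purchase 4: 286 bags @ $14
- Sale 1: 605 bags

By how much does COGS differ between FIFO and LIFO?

FIFO COGS: 219 @ $14 + 243 @ $11 + 143 @ $13 = $7,598
LIFO COGS: 286 @ $14 + 170 @ $15 + 149 @ $13 = $8,491
Difference = |$7,598 − $8,491| = $893

$893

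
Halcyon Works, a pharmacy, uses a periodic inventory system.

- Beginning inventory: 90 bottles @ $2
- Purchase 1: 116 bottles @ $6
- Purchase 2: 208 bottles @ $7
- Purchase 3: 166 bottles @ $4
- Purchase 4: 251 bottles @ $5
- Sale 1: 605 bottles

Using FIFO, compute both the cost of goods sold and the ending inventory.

COGS = $3,121; ending inventory = $1,130

Sale 1 (605) [FIFO — oldest first]: 90 @ $2 + 116 @ $6 + 208 @ $7 + 166 @ $4 + 25 @ $5 = $3,121
Ending inventory: 226 @ $5 = $1,130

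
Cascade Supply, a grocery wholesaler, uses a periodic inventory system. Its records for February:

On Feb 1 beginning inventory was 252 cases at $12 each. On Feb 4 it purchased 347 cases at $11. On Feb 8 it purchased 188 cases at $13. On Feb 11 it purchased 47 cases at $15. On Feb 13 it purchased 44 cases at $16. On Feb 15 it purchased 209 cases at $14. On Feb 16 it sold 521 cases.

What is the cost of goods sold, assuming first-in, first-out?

Feb 16, 521 sold [FIFO — oldest first]: 252 @ $12 + 269 @ $11 = $5,983
Ending inventory: 78 @ $11 + 188 @ $13 + 47 @ $15 + 44 @ $16 + 209 @ $14 = $7,637

COGS = $5,983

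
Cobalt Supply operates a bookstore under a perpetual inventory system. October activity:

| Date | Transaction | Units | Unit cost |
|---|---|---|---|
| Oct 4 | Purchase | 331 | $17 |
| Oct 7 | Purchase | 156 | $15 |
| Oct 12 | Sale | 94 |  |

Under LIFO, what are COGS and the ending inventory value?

Oct 12, 94 sold [LIFO — newest first]: 94 @ $15 = $1,410
Ending inventory: 331 @ $17 + 62 @ $15 = $6,557

COGS = $1,410; ending inventory = $6,557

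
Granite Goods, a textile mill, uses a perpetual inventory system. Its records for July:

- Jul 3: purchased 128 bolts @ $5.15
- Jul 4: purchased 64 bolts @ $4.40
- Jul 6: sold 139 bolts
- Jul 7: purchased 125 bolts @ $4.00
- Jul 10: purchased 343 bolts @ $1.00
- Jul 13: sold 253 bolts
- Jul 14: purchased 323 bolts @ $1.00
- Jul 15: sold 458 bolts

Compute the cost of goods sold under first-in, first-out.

Jul 6, 139 sold [FIFO — oldest first]: 128 @ $5.15 + 11 @ $4.40 = $707.60
Jul 13, 253 sold [FIFO — oldest first]: 53 @ $4.40 + 125 @ $4.00 + 75 @ $1.00 = $808.20
Jul 15, 458 sold [FIFO — oldest first]: 268 @ $1.00 + 190 @ $1.00 = $458.00
Total COGS = $707.60 + $808.20 + $458.00 = $1,973.80
Ending inventory: 133 @ $1.00 = $133.00
Check: goods available $2,106.80 = COGS $1,973.80 + ending $133.00

COGS = $1,973.80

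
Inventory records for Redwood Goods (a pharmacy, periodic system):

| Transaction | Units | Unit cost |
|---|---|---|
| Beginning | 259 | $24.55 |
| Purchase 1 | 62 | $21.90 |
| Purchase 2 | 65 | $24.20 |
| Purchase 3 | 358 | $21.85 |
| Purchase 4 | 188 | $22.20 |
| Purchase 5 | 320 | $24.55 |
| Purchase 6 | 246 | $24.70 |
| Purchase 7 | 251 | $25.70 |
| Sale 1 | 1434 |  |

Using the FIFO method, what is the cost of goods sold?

COGS = $33,636.55

Sale 1 (1434) [FIFO — oldest first]: 259 @ $24.55 + 62 @ $21.90 + 65 @ $24.20 + 358 @ $21.85 + 188 @ $22.20 + 320 @ $24.55 + 182 @ $24.70 = $33,636.55
Ending inventory: 64 @ $24.70 + 251 @ $25.70 = $8,031.50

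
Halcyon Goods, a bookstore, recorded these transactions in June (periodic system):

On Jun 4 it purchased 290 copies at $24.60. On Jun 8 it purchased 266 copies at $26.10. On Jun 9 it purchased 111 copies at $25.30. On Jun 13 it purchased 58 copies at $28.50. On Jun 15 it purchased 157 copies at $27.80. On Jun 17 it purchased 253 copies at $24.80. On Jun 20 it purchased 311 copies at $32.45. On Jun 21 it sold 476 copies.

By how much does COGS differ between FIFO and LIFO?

$2,195.35

FIFO COGS: 290 @ $24.60 + 186 @ $26.10 = $11,988.60
LIFO COGS: 311 @ $32.45 + 165 @ $24.80 = $14,183.95
Difference = |$11,988.60 − $14,183.95| = $2,195.35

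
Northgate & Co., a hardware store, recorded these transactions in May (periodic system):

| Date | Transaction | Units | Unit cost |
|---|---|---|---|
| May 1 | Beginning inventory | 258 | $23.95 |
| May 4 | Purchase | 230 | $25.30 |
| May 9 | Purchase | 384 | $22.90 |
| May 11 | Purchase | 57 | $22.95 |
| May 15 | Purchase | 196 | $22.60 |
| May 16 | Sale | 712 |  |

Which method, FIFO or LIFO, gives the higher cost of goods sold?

FIFO COGS: 258 @ $23.95 + 230 @ $25.30 + 224 @ $22.90 = $17,127.70
LIFO COGS: 196 @ $22.60 + 57 @ $22.95 + 384 @ $22.90 + 75 @ $25.30 = $16,428.85

FIFO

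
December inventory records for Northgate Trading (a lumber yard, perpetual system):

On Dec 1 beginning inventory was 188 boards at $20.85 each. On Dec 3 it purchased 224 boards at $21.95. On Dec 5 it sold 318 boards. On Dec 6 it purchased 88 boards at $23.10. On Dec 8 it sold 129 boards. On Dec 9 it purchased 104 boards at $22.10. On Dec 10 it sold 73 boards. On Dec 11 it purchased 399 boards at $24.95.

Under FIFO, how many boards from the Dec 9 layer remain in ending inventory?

84

Dec 5, 318 sold [FIFO — oldest first]: 188 @ $20.85 + 130 @ $21.95 = $6,773.30
Dec 8, 129 sold [FIFO — oldest first]: 94 @ $21.95 + 35 @ $23.10 = $2,871.80
Dec 10, 73 sold [FIFO — oldest first]: 53 @ $23.10 + 20 @ $22.10 = $1,666.30
Total COGS = $6,773.30 + $2,871.80 + $1,666.30 = $11,311.40
Ending inventory: 84 @ $22.10 + 399 @ $24.95 = $11,811.45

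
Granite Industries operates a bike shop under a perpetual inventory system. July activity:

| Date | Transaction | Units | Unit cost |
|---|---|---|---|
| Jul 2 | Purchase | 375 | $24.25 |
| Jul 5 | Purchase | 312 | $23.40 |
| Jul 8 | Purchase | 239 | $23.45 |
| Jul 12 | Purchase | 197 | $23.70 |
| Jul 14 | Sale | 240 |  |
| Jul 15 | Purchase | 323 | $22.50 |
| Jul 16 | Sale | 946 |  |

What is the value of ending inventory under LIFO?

Jul 14, 240 sold [LIFO — newest first]: 197 @ $23.70 + 43 @ $23.45 = $5,677.25
Jul 16, 946 sold [LIFO — newest first]: 323 @ $22.50 + 196 @ $23.45 + 312 @ $23.40 + 115 @ $24.25 = $21,953.25
Total COGS = $5,677.25 + $21,953.25 = $27,630.50
Ending inventory: 260 @ $24.25 = $6,305.00

Ending inventory = $6,305.00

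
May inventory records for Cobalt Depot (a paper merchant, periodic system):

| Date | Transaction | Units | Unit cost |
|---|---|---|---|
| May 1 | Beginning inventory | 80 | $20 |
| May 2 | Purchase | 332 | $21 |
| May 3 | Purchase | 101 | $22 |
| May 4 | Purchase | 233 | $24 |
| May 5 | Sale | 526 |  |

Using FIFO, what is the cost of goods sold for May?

May 5, 526 sold [FIFO — oldest first]: 80 @ $20 + 332 @ $21 + 101 @ $22 + 13 @ $24 = $11,106
Ending inventory: 220 @ $24 = $5,280
Check: goods available $16,386 = COGS $11,106 + ending $5,280

COGS = $11,106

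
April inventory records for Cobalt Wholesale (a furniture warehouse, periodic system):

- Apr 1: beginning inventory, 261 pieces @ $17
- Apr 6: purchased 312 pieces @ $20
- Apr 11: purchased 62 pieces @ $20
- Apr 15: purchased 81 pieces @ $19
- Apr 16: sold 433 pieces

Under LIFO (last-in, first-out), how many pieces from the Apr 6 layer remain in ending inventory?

Apr 16, 433 sold [LIFO — newest first]: 81 @ $19 + 62 @ $20 + 290 @ $20 = $8,579
Ending inventory: 261 @ $17 + 22 @ $20 = $4,877

22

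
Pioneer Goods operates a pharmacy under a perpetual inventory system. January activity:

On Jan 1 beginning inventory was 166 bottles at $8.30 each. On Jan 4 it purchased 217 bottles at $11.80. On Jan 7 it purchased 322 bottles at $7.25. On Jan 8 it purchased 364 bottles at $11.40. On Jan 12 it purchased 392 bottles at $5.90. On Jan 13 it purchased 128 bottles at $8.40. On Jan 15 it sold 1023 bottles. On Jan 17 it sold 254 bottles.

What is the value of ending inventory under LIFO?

Ending inventory = $3,100.60

Jan 15, 1023 sold [LIFO — newest first]: 128 @ $8.40 + 392 @ $5.90 + 364 @ $11.40 + 139 @ $7.25 = $8,545.35
Jan 17, 254 sold [LIFO — newest first]: 183 @ $7.25 + 71 @ $11.80 = $2,164.55
Total COGS = $8,545.35 + $2,164.55 = $10,709.90
Ending inventory: 166 @ $8.30 + 146 @ $11.80 = $3,100.60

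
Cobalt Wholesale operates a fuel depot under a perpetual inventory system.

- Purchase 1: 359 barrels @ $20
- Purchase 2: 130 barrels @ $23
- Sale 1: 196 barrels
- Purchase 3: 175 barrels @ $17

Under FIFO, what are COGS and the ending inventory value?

Sale 1 (196) [FIFO — oldest first]: 196 @ $20 = $3,920
Ending inventory: 163 @ $20 + 130 @ $23 + 175 @ $17 = $9,225
Check: goods available $13,145 = COGS $3,920 + ending $9,225

COGS = $3,920; ending inventory = $9,225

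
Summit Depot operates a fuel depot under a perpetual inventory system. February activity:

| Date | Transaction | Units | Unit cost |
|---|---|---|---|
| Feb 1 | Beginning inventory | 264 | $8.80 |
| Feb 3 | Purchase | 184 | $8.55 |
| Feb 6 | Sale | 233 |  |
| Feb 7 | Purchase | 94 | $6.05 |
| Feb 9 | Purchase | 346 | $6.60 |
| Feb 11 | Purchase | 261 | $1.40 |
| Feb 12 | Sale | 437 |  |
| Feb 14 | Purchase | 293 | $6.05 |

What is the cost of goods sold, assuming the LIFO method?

Feb 6, 233 sold [LIFO — newest first]: 184 @ $8.55 + 49 @ $8.80 = $2,004.40
Feb 12, 437 sold [LIFO — newest first]: 261 @ $1.40 + 176 @ $6.60 = $1,527.00
Total COGS = $2,004.40 + $1,527.00 = $3,531.40
Ending inventory: 215 @ $8.80 + 94 @ $6.05 + 170 @ $6.60 + 293 @ $6.05 = $5,355.35

COGS = $3,531.40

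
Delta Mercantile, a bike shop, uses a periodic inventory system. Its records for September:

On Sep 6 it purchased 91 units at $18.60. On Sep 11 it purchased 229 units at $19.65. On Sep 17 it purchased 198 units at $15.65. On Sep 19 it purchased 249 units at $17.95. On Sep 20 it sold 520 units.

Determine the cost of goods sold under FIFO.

Sep 20, 520 sold [FIFO — oldest first]: 91 @ $18.60 + 229 @ $19.65 + 198 @ $15.65 + 2 @ $17.95 = $9,327.05
Ending inventory: 247 @ $17.95 = $4,433.65

COGS = $9,327.05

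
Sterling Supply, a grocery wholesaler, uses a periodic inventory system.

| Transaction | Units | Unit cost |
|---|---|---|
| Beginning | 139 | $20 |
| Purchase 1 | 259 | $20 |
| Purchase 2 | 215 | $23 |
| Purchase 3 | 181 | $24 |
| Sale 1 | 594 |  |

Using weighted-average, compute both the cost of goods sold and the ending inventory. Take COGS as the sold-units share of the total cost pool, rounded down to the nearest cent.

COGS = $12,904.16; ending inventory = $4,344.84

Sale 1, sell 594: 594/794 × $17,249.00 → $12,904.16
Ending inventory (cost pool remaining) = $4,344.84
Check: goods available $17,249.00 = COGS $12,904.16 + ending $4,344.84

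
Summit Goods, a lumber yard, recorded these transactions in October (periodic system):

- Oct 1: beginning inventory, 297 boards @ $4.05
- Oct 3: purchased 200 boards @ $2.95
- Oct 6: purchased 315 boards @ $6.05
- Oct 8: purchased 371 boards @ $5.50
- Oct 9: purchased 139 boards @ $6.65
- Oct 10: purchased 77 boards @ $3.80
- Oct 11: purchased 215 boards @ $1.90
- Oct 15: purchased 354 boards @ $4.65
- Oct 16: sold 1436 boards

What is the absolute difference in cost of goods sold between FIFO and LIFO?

$20.30

FIFO COGS: 297 @ $4.05 + 200 @ $2.95 + 315 @ $6.05 + 371 @ $5.50 + 139 @ $6.65 + 77 @ $3.80 + 37 @ $1.90 = $7,026.35
LIFO COGS: 354 @ $4.65 + 215 @ $1.90 + 77 @ $3.80 + 139 @ $6.65 + 371 @ $5.50 + 280 @ $6.05 = $7,006.05
Difference = |$7,026.35 − $7,006.05| = $20.30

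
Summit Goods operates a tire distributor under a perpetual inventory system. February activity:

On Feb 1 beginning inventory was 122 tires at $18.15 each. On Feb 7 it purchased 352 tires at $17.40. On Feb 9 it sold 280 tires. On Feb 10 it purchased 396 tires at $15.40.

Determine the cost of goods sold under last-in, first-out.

Feb 9, 280 sold [LIFO — newest first]: 280 @ $17.40 = $4,872.00
Ending inventory: 122 @ $18.15 + 72 @ $17.40 + 396 @ $15.40 = $9,565.50

COGS = $4,872.00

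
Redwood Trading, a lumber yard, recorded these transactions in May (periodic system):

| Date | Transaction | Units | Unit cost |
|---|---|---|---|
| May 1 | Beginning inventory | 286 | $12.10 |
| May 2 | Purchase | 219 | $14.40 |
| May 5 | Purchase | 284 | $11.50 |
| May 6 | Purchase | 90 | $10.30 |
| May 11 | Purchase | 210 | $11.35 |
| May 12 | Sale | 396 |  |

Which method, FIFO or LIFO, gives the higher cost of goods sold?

FIFO

FIFO COGS: 286 @ $12.10 + 110 @ $14.40 = $5,044.60
LIFO COGS: 210 @ $11.35 + 90 @ $10.30 + 96 @ $11.50 = $4,414.50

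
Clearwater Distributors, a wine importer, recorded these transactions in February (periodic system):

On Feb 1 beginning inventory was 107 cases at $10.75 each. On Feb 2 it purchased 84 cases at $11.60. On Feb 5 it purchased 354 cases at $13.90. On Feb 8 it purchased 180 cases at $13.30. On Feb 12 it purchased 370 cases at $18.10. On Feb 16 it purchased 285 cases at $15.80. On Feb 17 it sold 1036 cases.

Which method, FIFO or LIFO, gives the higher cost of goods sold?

LIFO

FIFO COGS: 107 @ $10.75 + 84 @ $11.60 + 354 @ $13.90 + 180 @ $13.30 + 311 @ $18.10 = $15,068.35
LIFO COGS: 285 @ $15.80 + 370 @ $18.10 + 180 @ $13.30 + 201 @ $13.90 = $16,387.90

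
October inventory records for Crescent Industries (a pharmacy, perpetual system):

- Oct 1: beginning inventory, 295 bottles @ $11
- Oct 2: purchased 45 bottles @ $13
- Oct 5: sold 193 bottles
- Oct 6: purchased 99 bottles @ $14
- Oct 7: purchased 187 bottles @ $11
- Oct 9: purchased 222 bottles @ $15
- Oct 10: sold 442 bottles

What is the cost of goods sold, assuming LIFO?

COGS = $8,062

Oct 5, 193 sold [LIFO — newest first]: 45 @ $13 + 148 @ $11 = $2,213
Oct 10, 442 sold [LIFO — newest first]: 222 @ $15 + 187 @ $11 + 33 @ $14 = $5,849
Total COGS = $2,213 + $5,849 = $8,062
Ending inventory: 147 @ $11 + 66 @ $14 = $2,541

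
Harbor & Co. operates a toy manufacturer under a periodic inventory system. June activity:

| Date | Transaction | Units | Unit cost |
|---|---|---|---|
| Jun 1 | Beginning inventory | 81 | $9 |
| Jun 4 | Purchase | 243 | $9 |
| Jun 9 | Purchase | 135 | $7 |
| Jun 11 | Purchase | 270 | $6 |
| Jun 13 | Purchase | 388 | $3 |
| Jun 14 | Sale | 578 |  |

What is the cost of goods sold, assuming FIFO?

COGS = $4,575

Jun 14, 578 sold [FIFO — oldest first]: 81 @ $9 + 243 @ $9 + 135 @ $7 + 119 @ $6 = $4,575
Ending inventory: 151 @ $6 + 388 @ $3 = $2,070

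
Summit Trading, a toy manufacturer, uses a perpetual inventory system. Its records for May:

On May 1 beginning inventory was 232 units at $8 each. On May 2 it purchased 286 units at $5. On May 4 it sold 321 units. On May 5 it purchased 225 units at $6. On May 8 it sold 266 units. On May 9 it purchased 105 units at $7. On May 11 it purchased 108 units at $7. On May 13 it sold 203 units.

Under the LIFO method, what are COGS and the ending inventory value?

May 4, 321 sold [LIFO — newest first]: 286 @ $5 + 35 @ $8 = $1,710
May 8, 266 sold [LIFO — newest first]: 225 @ $6 + 41 @ $8 = $1,678
May 13, 203 sold [LIFO — newest first]: 108 @ $7 + 95 @ $7 = $1,421
Total COGS = $1,710 + $1,678 + $1,421 = $4,809
Ending inventory: 156 @ $8 + 10 @ $7 = $1,318

COGS = $4,809; ending inventory = $1,318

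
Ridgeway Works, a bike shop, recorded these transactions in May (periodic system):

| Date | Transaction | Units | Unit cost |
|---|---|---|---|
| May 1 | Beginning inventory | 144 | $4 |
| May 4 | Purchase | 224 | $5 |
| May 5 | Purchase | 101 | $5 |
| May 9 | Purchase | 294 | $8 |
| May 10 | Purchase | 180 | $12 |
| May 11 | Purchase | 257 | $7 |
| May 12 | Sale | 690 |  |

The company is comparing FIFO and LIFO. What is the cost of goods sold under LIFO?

FIFO COGS: 144 @ $4 + 224 @ $5 + 101 @ $5 + 221 @ $8 = $3,969
LIFO COGS: 257 @ $7 + 180 @ $12 + 253 @ $8 = $5,983

COGS = $5,983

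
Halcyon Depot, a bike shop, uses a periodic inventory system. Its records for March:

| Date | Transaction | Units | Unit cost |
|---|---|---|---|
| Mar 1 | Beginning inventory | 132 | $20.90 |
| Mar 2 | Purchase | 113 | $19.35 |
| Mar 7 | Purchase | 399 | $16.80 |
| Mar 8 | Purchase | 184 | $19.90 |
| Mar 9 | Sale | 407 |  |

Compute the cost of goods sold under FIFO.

Mar 9, 407 sold [FIFO — oldest first]: 132 @ $20.90 + 113 @ $19.35 + 162 @ $16.80 = $7,666.95
Ending inventory: 237 @ $16.80 + 184 @ $19.90 = $7,643.20
Check: goods available $15,310.15 = COGS $7,666.95 + ending $7,643.20

COGS = $7,666.95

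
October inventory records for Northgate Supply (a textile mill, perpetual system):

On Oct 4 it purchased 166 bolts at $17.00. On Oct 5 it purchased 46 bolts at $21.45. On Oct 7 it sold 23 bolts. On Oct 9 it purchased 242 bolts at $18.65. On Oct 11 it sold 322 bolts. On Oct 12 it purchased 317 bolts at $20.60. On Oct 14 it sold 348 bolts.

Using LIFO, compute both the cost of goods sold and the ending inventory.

COGS = $13,526.20; ending inventory = $1,326.00

Oct 7, 23 sold [LIFO — newest first]: 23 @ $21.45 = $493.35
Oct 11, 322 sold [LIFO — newest first]: 242 @ $18.65 + 23 @ $21.45 + 57 @ $17.00 = $5,975.65
Oct 14, 348 sold [LIFO — newest first]: 317 @ $20.60 + 31 @ $17.00 = $7,057.20
Total COGS = $493.35 + $5,975.65 + $7,057.20 = $13,526.20
Ending inventory: 78 @ $17.00 = $1,326.00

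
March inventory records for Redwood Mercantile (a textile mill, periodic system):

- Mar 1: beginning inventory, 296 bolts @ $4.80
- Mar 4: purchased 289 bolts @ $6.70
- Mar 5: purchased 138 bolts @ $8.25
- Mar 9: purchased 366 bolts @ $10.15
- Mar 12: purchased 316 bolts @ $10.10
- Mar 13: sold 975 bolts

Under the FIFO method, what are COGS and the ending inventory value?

Mar 13, 975 sold [FIFO — oldest first]: 296 @ $4.80 + 289 @ $6.70 + 138 @ $8.25 + 252 @ $10.15 = $7,053.40
Ending inventory: 114 @ $10.15 + 316 @ $10.10 = $4,348.70
Check: goods available $11,402.10 = COGS $7,053.40 + ending $4,348.70

COGS = $7,053.40; ending inventory = $4,348.70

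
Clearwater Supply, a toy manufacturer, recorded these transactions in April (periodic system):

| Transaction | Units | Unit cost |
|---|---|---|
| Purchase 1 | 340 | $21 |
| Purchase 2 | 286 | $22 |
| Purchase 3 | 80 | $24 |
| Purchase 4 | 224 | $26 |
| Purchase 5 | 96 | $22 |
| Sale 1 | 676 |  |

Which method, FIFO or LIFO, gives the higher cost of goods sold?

FIFO COGS: 340 @ $21 + 286 @ $22 + 50 @ $24 = $14,632
LIFO COGS: 96 @ $22 + 224 @ $26 + 80 @ $24 + 276 @ $22 = $15,928

LIFO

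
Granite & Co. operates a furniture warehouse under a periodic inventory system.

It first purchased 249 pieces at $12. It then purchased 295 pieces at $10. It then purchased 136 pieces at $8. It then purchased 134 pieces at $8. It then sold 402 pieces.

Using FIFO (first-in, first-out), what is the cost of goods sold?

Sale 1 (402) [FIFO — oldest first]: 249 @ $12 + 153 @ $10 = $4,518
Ending inventory: 142 @ $10 + 136 @ $8 + 134 @ $8 = $3,580
Check: goods available $8,098 = COGS $4,518 + ending $3,580

COGS = $4,518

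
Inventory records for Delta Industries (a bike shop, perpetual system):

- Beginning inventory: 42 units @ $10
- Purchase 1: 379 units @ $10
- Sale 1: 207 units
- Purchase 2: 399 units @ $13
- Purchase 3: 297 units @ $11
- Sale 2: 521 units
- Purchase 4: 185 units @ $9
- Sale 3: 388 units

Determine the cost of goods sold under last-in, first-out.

COGS = $12,469

Sale 1 (207) [LIFO — newest first]: 207 @ $10 = $2,070
Sale 2 (521) [LIFO — newest first]: 297 @ $11 + 224 @ $13 = $6,179
Sale 3 (388) [LIFO — newest first]: 185 @ $9 + 175 @ $13 + 28 @ $10 = $4,220
Total COGS = $2,070 + $6,179 + $4,220 = $12,469
Ending inventory: 42 @ $10 + 144 @ $10 = $1,860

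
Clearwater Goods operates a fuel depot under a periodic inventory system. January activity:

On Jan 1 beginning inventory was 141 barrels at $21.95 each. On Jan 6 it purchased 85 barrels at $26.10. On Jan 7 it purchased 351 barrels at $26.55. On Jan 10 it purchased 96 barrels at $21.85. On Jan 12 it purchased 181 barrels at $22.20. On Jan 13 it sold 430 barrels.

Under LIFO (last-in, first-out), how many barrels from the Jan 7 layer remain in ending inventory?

Jan 13, 430 sold [LIFO — newest first]: 181 @ $22.20 + 96 @ $21.85 + 153 @ $26.55 = $10,177.95
Ending inventory: 141 @ $21.95 + 85 @ $26.10 + 198 @ $26.55 = $10,570.35

198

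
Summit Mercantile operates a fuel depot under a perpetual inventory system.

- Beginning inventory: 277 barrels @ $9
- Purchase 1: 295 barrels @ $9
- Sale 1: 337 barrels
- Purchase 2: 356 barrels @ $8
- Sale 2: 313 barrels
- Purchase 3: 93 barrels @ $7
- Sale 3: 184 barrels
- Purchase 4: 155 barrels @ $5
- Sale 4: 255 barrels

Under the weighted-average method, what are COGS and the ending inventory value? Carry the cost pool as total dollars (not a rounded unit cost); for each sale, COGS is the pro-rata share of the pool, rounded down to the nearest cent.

COGS = $8,842.03; ending inventory = $579.97

After Beginning: 277 on hand, pool $2,493.00 (≈ $9.0000 each)
After Purchase 1: 572 on hand, pool $5,148.00 (≈ $9.0000 each)
Sale 1, sell 337: 337/572 × $5,148.00 → $3,033.00
After Purchase 2: 591 on hand, pool $4,963.00 (≈ $8.3976 each)
Sale 2, sell 313: 313/591 × $4,963.00 → $2,628.45
After Purchase 3: 371 on hand, pool $2,985.55 (≈ $8.0473 each)
Sale 3, sell 184: 184/371 × $2,985.55 → $1,480.70
After Purchase 4: 342 on hand, pool $2,279.85 (≈ $6.6662 each)
Sale 4, sell 255: 255/342 × $2,279.85 → $1,699.88
Total COGS = $3,033.00 + $2,628.45 + $1,480.70 + $1,699.88 = $8,842.03
Ending inventory (cost pool remaining) = $579.97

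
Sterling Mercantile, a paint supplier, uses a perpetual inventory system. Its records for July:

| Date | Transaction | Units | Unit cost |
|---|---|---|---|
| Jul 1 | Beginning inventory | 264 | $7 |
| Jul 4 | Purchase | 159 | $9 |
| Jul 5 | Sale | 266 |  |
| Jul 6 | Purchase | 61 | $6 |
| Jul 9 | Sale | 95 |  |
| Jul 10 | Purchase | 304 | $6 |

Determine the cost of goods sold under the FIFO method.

COGS = $2,721

Jul 5, 266 sold [FIFO — oldest first]: 264 @ $7 + 2 @ $9 = $1,866
Jul 9, 95 sold [FIFO — oldest first]: 95 @ $9 = $855
Total COGS = $1,866 + $855 = $2,721
Ending inventory: 62 @ $9 + 61 @ $6 + 304 @ $6 = $2,748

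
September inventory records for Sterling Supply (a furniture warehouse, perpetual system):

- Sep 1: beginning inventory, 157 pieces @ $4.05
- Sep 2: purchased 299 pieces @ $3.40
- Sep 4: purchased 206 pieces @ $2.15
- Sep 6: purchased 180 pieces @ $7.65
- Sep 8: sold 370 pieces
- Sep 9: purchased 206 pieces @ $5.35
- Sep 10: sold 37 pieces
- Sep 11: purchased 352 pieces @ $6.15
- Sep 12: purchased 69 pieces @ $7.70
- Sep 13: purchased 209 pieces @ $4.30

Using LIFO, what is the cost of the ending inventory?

Ending inventory = $6,185.80

Sep 8, 370 sold [LIFO — newest first]: 180 @ $7.65 + 190 @ $2.15 = $1,785.50
Sep 10, 37 sold [LIFO — newest first]: 37 @ $5.35 = $197.95
Total COGS = $1,785.50 + $197.95 = $1,983.45
Ending inventory: 157 @ $4.05 + 299 @ $3.40 + 16 @ $2.15 + 169 @ $5.35 + 352 @ $6.15 + 69 @ $7.70 + 209 @ $4.30 = $6,185.80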